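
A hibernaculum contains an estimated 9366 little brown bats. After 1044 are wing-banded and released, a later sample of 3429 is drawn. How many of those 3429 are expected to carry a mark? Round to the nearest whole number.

expected recaptures ≈ 382

The marked fraction of the population is 1044/9366, so in a sample of 3429 expect C·(M/N) marked.
E[R] = 1044 × 3429 / 9366 = 3579876 / 9366 ≈ 382.2 → 382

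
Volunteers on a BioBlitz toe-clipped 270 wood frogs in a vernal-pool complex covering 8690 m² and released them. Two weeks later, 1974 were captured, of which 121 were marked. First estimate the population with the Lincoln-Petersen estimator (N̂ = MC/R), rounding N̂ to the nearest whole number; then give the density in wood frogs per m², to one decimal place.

density ≈ 0.5 wood frogs per m²

N̂ = 270·1974/121 = 532980/121 ≈ 4404.8 → 4405
Density = N̂ / area = 4405 / 8690 ≈ 0.51 → 0.5 per m²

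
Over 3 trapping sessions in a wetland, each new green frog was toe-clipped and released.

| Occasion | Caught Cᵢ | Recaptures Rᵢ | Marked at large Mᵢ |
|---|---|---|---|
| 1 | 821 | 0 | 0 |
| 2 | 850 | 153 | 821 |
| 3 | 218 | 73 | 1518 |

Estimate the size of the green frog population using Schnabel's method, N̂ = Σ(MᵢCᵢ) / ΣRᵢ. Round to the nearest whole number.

Σ MᵢCᵢ = 0·821 + 821·850 + 1518·218 = 0 + 697850 + 330924 = 1028774
Σ Rᵢ = 0 + 153 + 73 = 226
N̂ = 1028774 / 226 ≈ 4552.1 → 4552

N ≈ 4552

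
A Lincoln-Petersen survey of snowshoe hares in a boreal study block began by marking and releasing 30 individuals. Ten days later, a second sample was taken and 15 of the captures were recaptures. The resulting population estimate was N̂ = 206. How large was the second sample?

From N = M·C/R: C = N·R / M = 206·15 / 30 = 3090 / 30 = 103.

C = 103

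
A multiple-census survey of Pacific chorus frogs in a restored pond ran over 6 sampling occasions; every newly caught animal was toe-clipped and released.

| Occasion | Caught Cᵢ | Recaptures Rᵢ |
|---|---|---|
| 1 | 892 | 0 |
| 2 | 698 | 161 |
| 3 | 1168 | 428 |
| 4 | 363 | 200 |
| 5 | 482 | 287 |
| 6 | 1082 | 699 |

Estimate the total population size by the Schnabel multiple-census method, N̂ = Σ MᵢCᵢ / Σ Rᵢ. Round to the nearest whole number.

Marked at large before each occasion: Mᵢ = Σⱼ<ᵢ (Cⱼ − Rⱼ) → M1=0, M2=892, M3=1429, M4=2169, M5=2332, M6=2527
Σ MᵢCᵢ = 0·892 + 892·698 + 1429·1168 + 2169·363 + 2332·482 + 2527·1082 = 0 + 622616 + 1669072 + 787347 + 1124024 + 2734214 = 6937273
Σ Rᵢ = 0 + 161 + 428 + 200 + 287 + 699 = 1775
N̂ = 6937273 / 1775 ≈ 3908.3 → 3908

N ≈ 3908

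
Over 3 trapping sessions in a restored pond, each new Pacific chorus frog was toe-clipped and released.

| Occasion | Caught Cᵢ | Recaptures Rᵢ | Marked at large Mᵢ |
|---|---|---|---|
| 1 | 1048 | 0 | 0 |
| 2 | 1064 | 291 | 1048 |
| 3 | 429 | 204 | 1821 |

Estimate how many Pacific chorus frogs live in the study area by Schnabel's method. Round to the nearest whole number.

Σ MᵢCᵢ = 0·1048 + 1048·1064 + 1821·429 = 0 + 1115072 + 781209 = 1896281
Σ Rᵢ = 0 + 291 + 204 = 495
N̂ = 1896281 / 495 ≈ 3830.9 → 3831

N ≈ 3831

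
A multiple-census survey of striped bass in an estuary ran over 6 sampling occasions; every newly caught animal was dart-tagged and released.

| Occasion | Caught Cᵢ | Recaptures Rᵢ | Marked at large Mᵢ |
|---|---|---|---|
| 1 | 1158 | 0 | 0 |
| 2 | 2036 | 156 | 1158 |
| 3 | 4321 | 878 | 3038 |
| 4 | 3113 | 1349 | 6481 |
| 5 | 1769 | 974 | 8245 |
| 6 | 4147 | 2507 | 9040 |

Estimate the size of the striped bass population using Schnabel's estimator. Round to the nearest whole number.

N ≈ 14,962

Σ MᵢCᵢ = 0·1158 + 1158·2036 + 3038·4321 + 6481·3113 + 8245·1769 + 9040·4147 = 0 + 2357688 + 13127198 + 20175353 + 14585405 + 37488880 = 87734524
Σ Rᵢ = 0 + 156 + 878 + 1349 + 974 + 2507 = 5864
N̂ = 87734524 / 5864 ≈ 14961.5 → 14962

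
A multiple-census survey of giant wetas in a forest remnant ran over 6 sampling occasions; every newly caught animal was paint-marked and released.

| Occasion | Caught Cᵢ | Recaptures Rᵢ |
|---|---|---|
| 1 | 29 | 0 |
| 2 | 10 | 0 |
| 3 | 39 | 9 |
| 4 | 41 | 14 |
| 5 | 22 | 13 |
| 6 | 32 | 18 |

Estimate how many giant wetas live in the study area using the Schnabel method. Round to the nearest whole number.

Marked at large before each occasion: Mᵢ = Σⱼ<ᵢ (Cⱼ − Rⱼ) → M1=0, M2=29, M3=39, M4=69, M5=96, M6=105
Σ MᵢCᵢ = 0·29 + 29·10 + 39·39 + 69·41 + 96·22 + 105·32 = 0 + 290 + 1521 + 2829 + 2112 + 3360 = 10112
Σ Rᵢ = 0 + 0 + 9 + 14 + 13 + 18 = 54
N̂ = 10112 / 54 ≈ 187.3 → 187

N ≈ 187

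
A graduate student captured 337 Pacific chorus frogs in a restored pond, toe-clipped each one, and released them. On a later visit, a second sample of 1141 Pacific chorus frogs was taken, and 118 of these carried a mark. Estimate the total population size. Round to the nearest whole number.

N ≈ 3259

N = (337 × 1141) / 118 = 384517 / 118 ≈ 3258.6 → 3259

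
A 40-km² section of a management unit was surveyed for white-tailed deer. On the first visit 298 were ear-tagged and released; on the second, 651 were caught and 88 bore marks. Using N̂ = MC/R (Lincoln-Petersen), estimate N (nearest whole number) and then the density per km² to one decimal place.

density ≈ 55.1 white-tailed deer per km²

N̂ = 298·651/88 = 193998/88 ≈ 2204.5 → 2205
Density = N̂ / area = 2205 / 40 ≈ 55.12 → 55.1 per km²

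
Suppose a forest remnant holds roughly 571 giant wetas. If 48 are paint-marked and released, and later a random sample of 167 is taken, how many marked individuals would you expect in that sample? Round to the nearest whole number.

expected recaptures ≈ 14

The marked fraction of the population is 48/571, so in a sample of 167 expect C·(M/N) marked.
E[R] = 48 × 167 / 571 = 8016 / 571 ≈ 14.0 → 14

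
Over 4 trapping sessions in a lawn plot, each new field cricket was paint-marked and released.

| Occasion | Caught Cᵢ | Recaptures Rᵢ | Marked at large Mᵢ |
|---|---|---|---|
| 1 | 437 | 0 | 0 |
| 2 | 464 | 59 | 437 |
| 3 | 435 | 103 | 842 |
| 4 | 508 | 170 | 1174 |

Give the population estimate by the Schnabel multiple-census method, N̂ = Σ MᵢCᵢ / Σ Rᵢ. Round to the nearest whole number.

N ≈ 3510

Σ MᵢCᵢ = 0·437 + 437·464 + 842·435 + 1174·508 = 0 + 202768 + 366270 + 596392 = 1165430
Σ Rᵢ = 0 + 59 + 103 + 170 = 332
N̂ = 1165430 / 332 ≈ 3510.3 → 3510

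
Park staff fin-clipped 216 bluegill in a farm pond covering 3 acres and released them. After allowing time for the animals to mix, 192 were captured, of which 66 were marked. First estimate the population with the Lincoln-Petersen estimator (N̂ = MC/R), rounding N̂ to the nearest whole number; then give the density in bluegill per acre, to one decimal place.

density ≈ 209.3 bluegill per acre

N̂ = 216·192/66 = 41472/66 ≈ 628.4 → 628
Density = N̂ / area = 628 / 3 ≈ 209.33 → 209.3 per acre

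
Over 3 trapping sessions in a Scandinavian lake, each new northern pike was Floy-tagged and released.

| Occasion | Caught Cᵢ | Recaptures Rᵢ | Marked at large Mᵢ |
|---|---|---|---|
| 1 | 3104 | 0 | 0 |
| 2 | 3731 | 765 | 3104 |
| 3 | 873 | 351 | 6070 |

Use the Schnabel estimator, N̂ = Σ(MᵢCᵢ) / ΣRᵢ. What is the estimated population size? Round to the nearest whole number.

Σ MᵢCᵢ = 0·3104 + 3104·3731 + 6070·873 = 0 + 11581024 + 5299110 = 16880134
Σ Rᵢ = 0 + 765 + 351 = 1116
N̂ = 16880134 / 1116 ≈ 15125.6 → 15126

N ≈ 15,126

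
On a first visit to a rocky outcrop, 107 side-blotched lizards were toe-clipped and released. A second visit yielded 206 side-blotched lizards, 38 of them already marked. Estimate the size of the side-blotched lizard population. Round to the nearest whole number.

N ≈ 580

Lincoln-Petersen assumes M/N = R/C, so N = M·C / R.
N = (107 × 206) / 38 = 22042 / 38 ≈ 580.1 → 580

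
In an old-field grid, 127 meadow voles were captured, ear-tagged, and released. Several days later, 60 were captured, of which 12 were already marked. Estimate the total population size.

N = 635

If marked individuals mix randomly, R/C ≈ M/N, giving N ≈ M·C/R.
N = (127 × 60) / 12 = 7620 / 12 = 635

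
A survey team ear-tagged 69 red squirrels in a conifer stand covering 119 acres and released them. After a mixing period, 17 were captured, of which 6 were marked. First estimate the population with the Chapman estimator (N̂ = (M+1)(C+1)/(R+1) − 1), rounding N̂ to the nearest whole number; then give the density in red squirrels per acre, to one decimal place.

density ≈ 1.5 red squirrels per acre

N̂ = 70·18/7 − 1 = 1260/7 − 1 = 179
Density = N̂ / area = 179 / 119 ≈ 1.50 → 1.5 per acre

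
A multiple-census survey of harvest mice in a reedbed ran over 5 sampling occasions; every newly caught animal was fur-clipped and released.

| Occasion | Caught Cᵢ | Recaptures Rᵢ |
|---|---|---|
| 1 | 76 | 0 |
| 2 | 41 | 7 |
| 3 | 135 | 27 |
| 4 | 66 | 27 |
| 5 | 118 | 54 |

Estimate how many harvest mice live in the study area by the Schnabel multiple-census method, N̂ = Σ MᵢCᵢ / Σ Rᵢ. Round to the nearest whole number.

N ≈ 545

Marked at large before each occasion: Mᵢ = Σⱼ<ᵢ (Cⱼ − Rⱼ) → M1=0, M2=76, M3=110, M4=218, M5=257
Σ MᵢCᵢ = 0·76 + 76·41 + 110·135 + 218·66 + 257·118 = 0 + 3116 + 14850 + 14388 + 30326 = 62680
Σ Rᵢ = 0 + 7 + 27 + 27 + 54 = 115
N̂ = 62680 / 115 ≈ 545.0 → 545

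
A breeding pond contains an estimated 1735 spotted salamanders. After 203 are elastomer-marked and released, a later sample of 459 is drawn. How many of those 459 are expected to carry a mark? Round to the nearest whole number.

Expected recaptures E[R] = M·C / N.
E[R] = 203 × 459 / 1735 = 93177 / 1735 ≈ 53.7 → 54

expected recaptures ≈ 54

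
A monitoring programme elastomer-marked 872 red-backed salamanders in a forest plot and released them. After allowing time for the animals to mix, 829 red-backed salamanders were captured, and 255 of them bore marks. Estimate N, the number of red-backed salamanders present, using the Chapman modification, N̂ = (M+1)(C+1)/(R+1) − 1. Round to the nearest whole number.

N̂ = (872+1)(829+1)/(255+1) − 1 = 873·830/256 − 1
= 724590/256 − 1 ≈ 2830.4 − 1 ≈ 2829.4 → 2829

N ≈ 2829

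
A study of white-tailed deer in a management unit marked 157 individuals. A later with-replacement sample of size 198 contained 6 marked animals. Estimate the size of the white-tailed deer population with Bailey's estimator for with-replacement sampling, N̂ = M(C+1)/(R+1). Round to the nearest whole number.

N̂ = 157·(198+1)/(6+1) = 157·199/7 = 31243/7 ≈ 4463.3 → 4463

N ≈ 4463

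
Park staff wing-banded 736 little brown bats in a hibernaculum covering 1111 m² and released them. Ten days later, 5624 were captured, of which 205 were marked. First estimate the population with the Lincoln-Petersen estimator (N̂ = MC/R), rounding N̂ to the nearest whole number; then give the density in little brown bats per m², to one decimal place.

N̂ = 736·5624/205 = 4139264/205 ≈ 20191.5 → 20192
Density = N̂ / area = 20192 / 1111 ≈ 18.17 → 18.2 per m²

density ≈ 18.2 little brown bats per m²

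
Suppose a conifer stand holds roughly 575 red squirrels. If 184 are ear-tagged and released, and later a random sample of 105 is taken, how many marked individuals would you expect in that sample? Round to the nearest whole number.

The marked fraction of the population is 184/575, so in a sample of 105 expect C·(M/N) marked.
E[R] = 184 × 105 / 575 = 19320 / 575 ≈ 33.6 → 34

expected recaptures ≈ 34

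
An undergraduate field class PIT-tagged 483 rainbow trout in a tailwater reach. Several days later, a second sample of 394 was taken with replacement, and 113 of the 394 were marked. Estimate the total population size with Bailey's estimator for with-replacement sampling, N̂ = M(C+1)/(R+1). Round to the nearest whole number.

N ≈ 1674

N̂ = 483·(394+1)/(113+1) = 483·395/114 = 190785/114 ≈ 1673.6 → 1674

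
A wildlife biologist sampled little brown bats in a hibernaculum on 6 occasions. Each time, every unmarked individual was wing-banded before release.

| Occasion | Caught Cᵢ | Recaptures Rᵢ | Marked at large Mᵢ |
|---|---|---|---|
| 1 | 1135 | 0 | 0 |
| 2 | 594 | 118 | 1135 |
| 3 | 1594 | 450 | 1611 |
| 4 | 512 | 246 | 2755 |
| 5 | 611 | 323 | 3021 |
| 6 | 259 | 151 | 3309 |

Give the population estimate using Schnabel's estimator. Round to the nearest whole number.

Σ MᵢCᵢ = 0·1135 + 1135·594 + 1611·1594 + 2755·512 + 3021·611 + 3309·259 = 0 + 674190 + 2567934 + 1410560 + 1845831 + 857031 = 7355546
Σ Rᵢ = 0 + 118 + 450 + 246 + 323 + 151 = 1288
N̂ = 7355546 / 1288 ≈ 5710.8 → 5711

N ≈ 5711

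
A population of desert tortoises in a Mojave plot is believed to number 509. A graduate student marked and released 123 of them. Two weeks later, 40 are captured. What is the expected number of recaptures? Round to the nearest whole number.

Expected recaptures E[R] = M·C / N.
E[R] = 123 × 40 / 509 = 4920 / 509 ≈ 9.7 → 10

expected recaptures ≈ 10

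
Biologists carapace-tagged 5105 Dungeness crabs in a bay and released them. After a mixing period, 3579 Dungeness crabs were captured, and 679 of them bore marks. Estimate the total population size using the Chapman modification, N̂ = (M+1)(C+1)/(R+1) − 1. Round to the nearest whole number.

N̂ = (5105+1)(3579+1)/(679+1) − 1 = 5106·3580/680 − 1
= 18279480/680 − 1 ≈ 26881.6 − 1 ≈ 26880.6 → 26881

N ≈ 26,881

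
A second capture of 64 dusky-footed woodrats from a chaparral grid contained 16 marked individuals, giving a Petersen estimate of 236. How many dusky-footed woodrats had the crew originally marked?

From N = M·C/R: M = N·R / C = 236·16 / 64 = 3776 / 64 = 59.

M = 59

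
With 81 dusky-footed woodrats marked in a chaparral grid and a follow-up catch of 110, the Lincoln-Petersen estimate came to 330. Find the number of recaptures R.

R = 27

From N = M·C/R: R = M·C / N = 81·110 / 330 = 8910 / 330 = 27.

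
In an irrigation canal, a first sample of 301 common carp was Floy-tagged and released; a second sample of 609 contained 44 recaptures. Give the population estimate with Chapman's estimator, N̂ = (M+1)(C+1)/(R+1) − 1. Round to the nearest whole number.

N̂ = (301+1)(609+1)/(44+1) − 1 = 302·610/45 − 1
= 184220/45 − 1 ≈ 4093.8 − 1 ≈ 4092.8 → 4093

N ≈ 4093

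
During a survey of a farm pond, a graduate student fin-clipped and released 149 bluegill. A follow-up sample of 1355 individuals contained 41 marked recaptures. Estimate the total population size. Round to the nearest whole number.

N = (149 × 1355) / 41 = 201895 / 41 ≈ 4924.3 → 4924

N ≈ 4924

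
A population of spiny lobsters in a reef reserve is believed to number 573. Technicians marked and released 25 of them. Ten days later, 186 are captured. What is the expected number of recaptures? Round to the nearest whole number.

expected recaptures ≈ 8

Expected recaptures E[R] = M·C / N.
E[R] = 25 × 186 / 573 = 4650 / 573 ≈ 8.1 → 8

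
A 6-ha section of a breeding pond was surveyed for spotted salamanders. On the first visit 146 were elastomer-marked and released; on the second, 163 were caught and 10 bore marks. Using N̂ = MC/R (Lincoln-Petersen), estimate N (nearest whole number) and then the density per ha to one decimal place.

N̂ = 146·163/10 = 23798/10 ≈ 2379.8 → 2380
Density = N̂ / area = 2380 / 6 ≈ 396.67 → 396.7 per ha

density ≈ 396.7 spotted salamanders per ha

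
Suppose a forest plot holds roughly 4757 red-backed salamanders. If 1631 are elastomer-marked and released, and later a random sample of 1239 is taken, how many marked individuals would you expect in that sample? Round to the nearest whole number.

The marked fraction of the population is 1631/4757, so in a sample of 1239 expect C·(M/N) marked.
E[R] = 1631 × 1239 / 4757 = 2020809 / 4757 ≈ 424.8 → 425

expected recaptures ≈ 425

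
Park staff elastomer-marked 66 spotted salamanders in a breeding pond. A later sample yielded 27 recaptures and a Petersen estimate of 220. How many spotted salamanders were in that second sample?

From N = M·C/R: C = N·R / M = 220·27 / 66 = 5940 / 66 = 90.

C = 90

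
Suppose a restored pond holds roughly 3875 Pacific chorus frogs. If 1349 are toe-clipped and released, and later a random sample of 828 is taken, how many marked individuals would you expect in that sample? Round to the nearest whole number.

expected recaptures ≈ 288

The marked fraction of the population is 1349/3875, so in a sample of 828 expect C·(M/N) marked.
E[R] = 1349 × 828 / 3875 = 1116972 / 3875 ≈ 288.3 → 288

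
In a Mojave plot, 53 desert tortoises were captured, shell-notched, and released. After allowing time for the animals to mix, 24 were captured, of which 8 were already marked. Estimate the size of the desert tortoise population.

If marked individuals mix randomly, R/C ≈ M/N, giving N ≈ M·C/R.
N = (53 × 24) / 8 = 1272 / 8 = 159

N = 159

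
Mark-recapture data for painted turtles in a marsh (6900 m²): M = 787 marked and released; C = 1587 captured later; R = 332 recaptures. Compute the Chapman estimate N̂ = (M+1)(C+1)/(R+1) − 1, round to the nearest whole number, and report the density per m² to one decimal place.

density ≈ 0.5 painted turtles per m²

N̂ = 788·1588/333 − 1 = 1251344/333 − 1 ≈ 3756.8 → 3757
Density = N̂ / area = 3757 / 6900 ≈ 0.54 → 0.5 per m²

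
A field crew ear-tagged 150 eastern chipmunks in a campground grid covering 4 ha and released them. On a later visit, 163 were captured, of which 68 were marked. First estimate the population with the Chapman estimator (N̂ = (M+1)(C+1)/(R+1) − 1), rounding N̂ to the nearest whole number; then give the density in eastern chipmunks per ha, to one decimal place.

N̂ = 151·164/69 − 1 = 24764/69 − 1 ≈ 357.9 → 358
Density = N̂ / area = 358 / 4 ≈ 89.50 → 89.5 per ha

density ≈ 89.5 eastern chipmunks per ha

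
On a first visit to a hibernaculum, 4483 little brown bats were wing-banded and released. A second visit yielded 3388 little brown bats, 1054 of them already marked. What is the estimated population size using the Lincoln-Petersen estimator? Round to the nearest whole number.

N ≈ 14,410

N = (4483 × 3388) / 1054 = 15188404 / 1054 ≈ 14410.3 → 14410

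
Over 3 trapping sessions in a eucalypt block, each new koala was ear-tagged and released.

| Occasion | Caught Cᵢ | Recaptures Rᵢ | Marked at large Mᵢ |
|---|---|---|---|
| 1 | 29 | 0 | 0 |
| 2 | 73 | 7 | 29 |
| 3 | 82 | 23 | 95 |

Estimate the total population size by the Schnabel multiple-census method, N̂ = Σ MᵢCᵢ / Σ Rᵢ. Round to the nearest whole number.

N ≈ 330

Σ MᵢCᵢ = 0·29 + 29·73 + 95·82 = 0 + 2117 + 7790 = 9907
Σ Rᵢ = 0 + 7 + 23 = 30
N̂ = 9907 / 30 ≈ 330.2 → 330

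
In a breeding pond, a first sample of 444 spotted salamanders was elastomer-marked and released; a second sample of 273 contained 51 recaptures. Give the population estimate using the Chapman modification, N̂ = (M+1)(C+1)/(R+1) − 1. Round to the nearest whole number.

N̂ = (444+1)(273+1)/(51+1) − 1 = 445·274/52 − 1
= 121930/52 − 1 ≈ 2344.8 − 1 ≈ 2343.8 → 2344

N ≈ 2344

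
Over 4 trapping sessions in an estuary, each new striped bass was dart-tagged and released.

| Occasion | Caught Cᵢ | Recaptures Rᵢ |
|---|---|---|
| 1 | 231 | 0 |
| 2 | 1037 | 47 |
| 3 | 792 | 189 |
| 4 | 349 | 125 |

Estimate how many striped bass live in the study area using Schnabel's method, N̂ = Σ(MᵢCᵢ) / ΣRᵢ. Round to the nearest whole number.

Marked at large before each occasion: Mᵢ = Σⱼ<ᵢ (Cⱼ − Rⱼ) → M1=0, M2=231, M3=1221, M4=1824
Σ MᵢCᵢ = 0·231 + 231·1037 + 1221·792 + 1824·349 = 0 + 239547 + 967032 + 636576 = 1843155
Σ Rᵢ = 0 + 47 + 189 + 125 = 361
N̂ = 1843155 / 361 ≈ 5105.7 → 5106

N ≈ 5106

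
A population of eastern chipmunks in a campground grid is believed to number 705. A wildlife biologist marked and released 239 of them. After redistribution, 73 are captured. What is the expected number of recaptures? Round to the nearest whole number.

expected recaptures ≈ 25

The marked fraction of the population is 239/705, so in a sample of 73 expect C·(M/N) marked.
E[R] = 239 × 73 / 705 = 17447 / 705 ≈ 24.7 → 25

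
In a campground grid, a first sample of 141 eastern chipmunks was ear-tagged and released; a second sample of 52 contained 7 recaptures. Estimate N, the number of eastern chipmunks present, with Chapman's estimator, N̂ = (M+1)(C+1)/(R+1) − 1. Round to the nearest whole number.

N̂ = (141+1)(52+1)/(7+1) − 1 = 142·53/8 − 1
= 7526/8 − 1 ≈ 940.8 − 1 ≈ 939.8 → 940

N ≈ 940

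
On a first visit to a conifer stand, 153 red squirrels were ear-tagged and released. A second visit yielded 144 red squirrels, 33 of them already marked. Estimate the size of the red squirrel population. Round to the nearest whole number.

N ≈ 668

N = (153 × 144) / 33 = 22032 / 33 ≈ 667.6 → 668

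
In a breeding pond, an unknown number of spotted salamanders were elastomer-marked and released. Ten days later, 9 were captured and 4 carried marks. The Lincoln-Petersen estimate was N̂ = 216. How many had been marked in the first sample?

M = 96

From N = M·C/R: M = N·R / C = 216·4 / 9 = 864 / 9 = 96.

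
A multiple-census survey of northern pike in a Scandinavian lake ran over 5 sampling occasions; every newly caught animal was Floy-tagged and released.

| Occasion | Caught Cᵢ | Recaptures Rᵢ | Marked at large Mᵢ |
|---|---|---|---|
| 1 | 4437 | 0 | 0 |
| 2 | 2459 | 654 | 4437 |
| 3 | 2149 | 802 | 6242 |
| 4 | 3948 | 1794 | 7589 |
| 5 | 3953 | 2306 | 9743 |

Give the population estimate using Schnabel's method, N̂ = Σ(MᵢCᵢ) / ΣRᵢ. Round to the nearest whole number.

Σ MᵢCᵢ = 0·4437 + 4437·2459 + 6242·2149 + 7589·3948 + 9743·3953 = 0 + 10910583 + 13414058 + 29961372 + 38514079 = 92800092
Σ Rᵢ = 0 + 654 + 802 + 1794 + 2306 = 5556
N̂ = 92800092 / 5556 ≈ 16702.7 → 16703

N ≈ 16,703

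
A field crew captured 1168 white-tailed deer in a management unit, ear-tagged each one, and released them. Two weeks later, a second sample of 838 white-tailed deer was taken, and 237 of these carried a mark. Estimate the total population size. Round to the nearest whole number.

N ≈ 4130

The marked fraction in the recapture sample should equal the marked fraction in the population: 237/838 = 1168/N.
N = (1168 × 838) / 237 = 978784 / 237 ≈ 4129.9 → 4130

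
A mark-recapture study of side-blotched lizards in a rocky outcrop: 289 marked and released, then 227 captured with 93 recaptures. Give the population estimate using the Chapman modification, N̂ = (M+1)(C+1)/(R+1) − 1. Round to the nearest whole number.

N ≈ 702

N̂ = (289+1)(227+1)/(93+1) − 1 = 290·228/94 − 1
= 66120/94 − 1 ≈ 703.4 − 1 ≈ 702.4 → 702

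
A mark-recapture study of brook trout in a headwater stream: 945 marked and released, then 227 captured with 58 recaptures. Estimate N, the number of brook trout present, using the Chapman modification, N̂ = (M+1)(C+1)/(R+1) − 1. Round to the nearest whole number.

N̂ = (945+1)(227+1)/(58+1) − 1 = 946·228/59 − 1
= 215688/59 − 1 ≈ 3655.7 − 1 ≈ 3654.7 → 3655

N ≈ 3655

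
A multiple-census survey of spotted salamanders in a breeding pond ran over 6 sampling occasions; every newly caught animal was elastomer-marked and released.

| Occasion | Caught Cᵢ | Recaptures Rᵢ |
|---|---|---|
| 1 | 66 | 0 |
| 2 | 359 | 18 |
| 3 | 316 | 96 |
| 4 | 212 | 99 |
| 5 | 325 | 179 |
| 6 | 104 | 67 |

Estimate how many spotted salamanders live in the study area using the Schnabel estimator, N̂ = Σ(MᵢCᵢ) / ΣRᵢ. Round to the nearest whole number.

N ≈ 1346

Marked at large before each occasion: Mᵢ = Σⱼ<ᵢ (Cⱼ − Rⱼ) → M1=0, M2=66, M3=407, M4=627, M5=740, M6=886
Σ MᵢCᵢ = 0·66 + 66·359 + 407·316 + 627·212 + 740·325 + 886·104 = 0 + 23694 + 128612 + 132924 + 240500 + 92144 = 617874
Σ Rᵢ = 0 + 18 + 96 + 99 + 179 + 67 = 459
N̂ = 617874 / 459 ≈ 1346.1 → 1346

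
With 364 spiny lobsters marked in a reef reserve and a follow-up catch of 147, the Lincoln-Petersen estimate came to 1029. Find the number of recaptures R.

From N = M·C/R: R = M·C / N = 364·147 / 1029 = 53508 / 1029 = 52.

R = 52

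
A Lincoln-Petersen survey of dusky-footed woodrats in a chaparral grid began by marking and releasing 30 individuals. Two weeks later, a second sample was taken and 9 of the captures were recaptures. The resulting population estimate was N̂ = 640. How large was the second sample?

From N = M·C/R: C = N·R / M = 640·9 / 30 = 5760 / 30 = 192.

C = 192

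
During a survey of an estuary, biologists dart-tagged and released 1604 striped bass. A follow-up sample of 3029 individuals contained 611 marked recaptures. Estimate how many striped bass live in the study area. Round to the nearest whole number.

The marked fraction in the recapture sample should equal the marked fraction in the population: 611/3029 = 1604/N.
N = (1604 × 3029) / 611 = 4858516 / 611 ≈ 7951.7 → 7952

N ≈ 7952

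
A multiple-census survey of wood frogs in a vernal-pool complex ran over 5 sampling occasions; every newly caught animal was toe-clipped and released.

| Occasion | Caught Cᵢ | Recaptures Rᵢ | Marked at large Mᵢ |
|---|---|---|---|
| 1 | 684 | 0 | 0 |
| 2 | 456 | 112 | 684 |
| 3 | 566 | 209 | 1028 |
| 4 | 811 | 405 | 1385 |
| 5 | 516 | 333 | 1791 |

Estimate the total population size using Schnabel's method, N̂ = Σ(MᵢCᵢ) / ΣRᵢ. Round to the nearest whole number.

Σ MᵢCᵢ = 0·684 + 684·456 + 1028·566 + 1385·811 + 1791·516 = 0 + 311904 + 581848 + 1123235 + 924156 = 2941143
Σ Rᵢ = 0 + 112 + 209 + 405 + 333 = 1059
N̂ = 2941143 / 1059 ≈ 2777.3 → 2777

N ≈ 2777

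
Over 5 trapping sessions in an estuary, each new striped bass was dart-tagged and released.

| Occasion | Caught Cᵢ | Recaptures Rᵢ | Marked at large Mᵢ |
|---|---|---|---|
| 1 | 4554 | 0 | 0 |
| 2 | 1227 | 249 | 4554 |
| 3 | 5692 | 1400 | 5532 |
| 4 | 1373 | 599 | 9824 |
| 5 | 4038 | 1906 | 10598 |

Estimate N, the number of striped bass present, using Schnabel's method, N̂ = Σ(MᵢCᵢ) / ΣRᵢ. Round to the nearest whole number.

N ≈ 22,474

Σ MᵢCᵢ = 0·4554 + 4554·1227 + 5532·5692 + 9824·1373 + 10598·4038 = 0 + 5587758 + 31488144 + 13488352 + 42794724 = 93358978
Σ Rᵢ = 0 + 249 + 1400 + 599 + 1906 = 4154
N̂ = 93358978 / 4154 ≈ 22474.48 → 22474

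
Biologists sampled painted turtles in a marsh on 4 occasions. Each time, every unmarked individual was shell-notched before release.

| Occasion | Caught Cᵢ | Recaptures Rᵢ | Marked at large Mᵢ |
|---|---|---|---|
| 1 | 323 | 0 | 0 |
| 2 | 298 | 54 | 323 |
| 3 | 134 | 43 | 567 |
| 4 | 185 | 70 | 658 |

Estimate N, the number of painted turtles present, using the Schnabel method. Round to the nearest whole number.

N ≈ 1760

Σ MᵢCᵢ = 0·323 + 323·298 + 567·134 + 658·185 = 0 + 96254 + 75978 + 121730 = 293962
Σ Rᵢ = 0 + 54 + 43 + 70 = 167
N̂ = 293962 / 167 ≈ 1760.3 → 1760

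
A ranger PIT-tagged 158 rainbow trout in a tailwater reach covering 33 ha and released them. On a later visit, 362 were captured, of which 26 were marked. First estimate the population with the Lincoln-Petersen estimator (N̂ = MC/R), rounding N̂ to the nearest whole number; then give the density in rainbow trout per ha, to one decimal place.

N̂ = 158·362/26 = 57196/26 ≈ 2199.8 → 2200
Density = N̂ / area = 2200 / 33 ≈ 66.67 → 66.7 per ha

density ≈ 66.7 rainbow trout per ha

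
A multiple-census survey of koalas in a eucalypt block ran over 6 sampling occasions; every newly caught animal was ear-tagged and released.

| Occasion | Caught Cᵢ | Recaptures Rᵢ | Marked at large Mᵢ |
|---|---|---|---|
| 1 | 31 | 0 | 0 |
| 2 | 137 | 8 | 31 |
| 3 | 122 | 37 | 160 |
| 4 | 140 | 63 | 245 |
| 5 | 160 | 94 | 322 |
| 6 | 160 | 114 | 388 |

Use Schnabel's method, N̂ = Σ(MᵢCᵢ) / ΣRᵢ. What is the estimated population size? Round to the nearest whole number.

N ≈ 543

Σ MᵢCᵢ = 0·31 + 31·137 + 160·122 + 245·140 + 322·160 + 388·160 = 0 + 4247 + 19520 + 34300 + 51520 + 62080 = 171667
Σ Rᵢ = 0 + 8 + 37 + 63 + 94 + 114 = 316
N̂ = 171667 / 316 ≈ 543.2 → 543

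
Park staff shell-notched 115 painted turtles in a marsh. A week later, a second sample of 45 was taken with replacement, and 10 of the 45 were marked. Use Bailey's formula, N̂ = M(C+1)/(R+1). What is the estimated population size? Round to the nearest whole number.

N ≈ 481

N̂ = 115·(45+1)/(10+1) = 115·46/11 = 5290/11 ≈ 480.9 → 481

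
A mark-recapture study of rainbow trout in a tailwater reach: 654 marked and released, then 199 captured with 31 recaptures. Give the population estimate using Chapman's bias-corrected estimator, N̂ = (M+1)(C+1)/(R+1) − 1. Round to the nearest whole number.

N̂ = (654+1)(199+1)/(31+1) − 1 = 655·200/32 − 1
= 131000/32 − 1 ≈ 4093.8 − 1 ≈ 4092.8 → 4093

N ≈ 4093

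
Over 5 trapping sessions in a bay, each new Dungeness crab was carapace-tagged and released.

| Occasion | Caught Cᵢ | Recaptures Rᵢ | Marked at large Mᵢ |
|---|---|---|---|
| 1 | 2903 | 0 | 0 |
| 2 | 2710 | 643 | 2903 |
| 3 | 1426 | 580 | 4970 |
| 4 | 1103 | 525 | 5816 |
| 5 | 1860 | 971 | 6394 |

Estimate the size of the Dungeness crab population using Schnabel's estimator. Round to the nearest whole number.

N ≈ 12,233

Σ MᵢCᵢ = 0·2903 + 2903·2710 + 4970·1426 + 5816·1103 + 6394·1860 = 0 + 7867130 + 7087220 + 6415048 + 11892840 = 33262238
Σ Rᵢ = 0 + 643 + 580 + 525 + 971 = 2719
N̂ = 33262238 / 2719 ≈ 12233.3 → 12233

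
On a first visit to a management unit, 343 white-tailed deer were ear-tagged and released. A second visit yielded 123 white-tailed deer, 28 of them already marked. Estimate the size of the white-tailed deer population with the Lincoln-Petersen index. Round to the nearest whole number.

The marked fraction in the recapture sample should equal the marked fraction in the population: 28/123 = 343/N.
N = (343 × 123) / 28 = 42189 / 28 ≈ 1506.8 → 1507

N ≈ 1507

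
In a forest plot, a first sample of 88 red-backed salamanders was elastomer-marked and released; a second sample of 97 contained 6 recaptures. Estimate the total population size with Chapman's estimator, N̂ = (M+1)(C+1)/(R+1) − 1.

N̂ = (88+1)(97+1)/(6+1) − 1 = 89·98/7 − 1
= 8722/7 − 1 = 1246 − 1 = 1245

N = 1245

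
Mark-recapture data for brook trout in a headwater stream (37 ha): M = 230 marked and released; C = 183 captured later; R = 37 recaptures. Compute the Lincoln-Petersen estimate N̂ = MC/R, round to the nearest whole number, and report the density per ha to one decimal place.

N̂ = 230·183/37 = 42090/37 ≈ 1137.6 → 1138
Density = N̂ / area = 1138 / 37 ≈ 30.76 → 30.8 per ha

density ≈ 30.8 brook trout per ha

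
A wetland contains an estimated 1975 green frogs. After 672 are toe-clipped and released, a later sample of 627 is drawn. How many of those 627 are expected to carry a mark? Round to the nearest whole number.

expected recaptures ≈ 213

The marked fraction of the population is 672/1975, so in a sample of 627 expect C·(M/N) marked.
E[R] = 672 × 627 / 1975 = 421344 / 1975 ≈ 213.3 → 213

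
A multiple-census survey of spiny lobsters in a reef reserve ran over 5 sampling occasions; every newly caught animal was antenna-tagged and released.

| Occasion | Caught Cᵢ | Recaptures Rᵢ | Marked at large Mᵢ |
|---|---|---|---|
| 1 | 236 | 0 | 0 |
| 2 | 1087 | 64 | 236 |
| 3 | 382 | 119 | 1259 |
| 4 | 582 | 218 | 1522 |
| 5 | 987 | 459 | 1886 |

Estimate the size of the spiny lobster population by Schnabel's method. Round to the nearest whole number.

N ≈ 4052

Σ MᵢCᵢ = 0·236 + 236·1087 + 1259·382 + 1522·582 + 1886·987 = 0 + 256532 + 480938 + 885804 + 1861482 = 3484756
Σ Rᵢ = 0 + 64 + 119 + 218 + 459 = 860
N̂ = 3484756 / 860 ≈ 4052.0 → 4052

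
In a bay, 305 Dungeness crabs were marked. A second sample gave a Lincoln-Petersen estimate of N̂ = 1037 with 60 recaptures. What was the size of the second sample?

From N = M·C/R: C = N·R / M = 1037·60 / 305 = 62220 / 305 = 204.

C = 204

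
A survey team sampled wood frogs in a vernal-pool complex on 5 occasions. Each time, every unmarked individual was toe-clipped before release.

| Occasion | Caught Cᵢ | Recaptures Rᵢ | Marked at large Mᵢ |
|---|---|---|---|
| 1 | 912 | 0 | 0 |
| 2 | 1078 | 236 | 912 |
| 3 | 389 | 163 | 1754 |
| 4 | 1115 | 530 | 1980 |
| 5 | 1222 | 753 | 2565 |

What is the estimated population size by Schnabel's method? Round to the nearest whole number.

N ≈ 4166

Σ MᵢCᵢ = 0·912 + 912·1078 + 1754·389 + 1980·1115 + 2565·1222 = 0 + 983136 + 682306 + 2207700 + 3134430 = 7007572
Σ Rᵢ = 0 + 236 + 163 + 530 + 753 = 1682
N̂ = 7007572 / 1682 ≈ 4166.2 → 4166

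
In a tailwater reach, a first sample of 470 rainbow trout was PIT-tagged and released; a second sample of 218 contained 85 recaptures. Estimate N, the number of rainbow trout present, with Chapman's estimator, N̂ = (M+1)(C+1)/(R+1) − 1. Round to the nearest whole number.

N̂ = (470+1)(218+1)/(85+1) − 1 = 471·219/86 − 1
= 103149/86 − 1 ≈ 1199.4 − 1 ≈ 1198.4 → 1198

N ≈ 1198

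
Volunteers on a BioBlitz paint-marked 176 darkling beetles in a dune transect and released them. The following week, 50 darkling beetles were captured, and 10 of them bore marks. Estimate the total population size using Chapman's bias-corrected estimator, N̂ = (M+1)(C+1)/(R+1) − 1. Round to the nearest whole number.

N̂ = (176+1)(50+1)/(10+1) − 1 = 177·51/11 − 1
= 9027/11 − 1 ≈ 820.6 − 1 ≈ 819.6 → 820

N ≈ 820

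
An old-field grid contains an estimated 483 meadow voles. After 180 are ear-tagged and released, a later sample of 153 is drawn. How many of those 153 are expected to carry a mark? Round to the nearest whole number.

expected recaptures ≈ 57

The marked fraction of the population is 180/483, so in a sample of 153 expect C·(M/N) marked.
E[R] = 180 × 153 / 483 = 27540 / 483 ≈ 57.0 → 57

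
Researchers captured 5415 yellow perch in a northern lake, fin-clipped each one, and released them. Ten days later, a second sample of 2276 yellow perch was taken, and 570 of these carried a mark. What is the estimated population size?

The marked fraction in the recapture sample should equal the marked fraction in the population: 570/2276 = 5415/N.
N = (5415 × 2276) / 570 = 12324540 / 570 = 21622

N = 21,622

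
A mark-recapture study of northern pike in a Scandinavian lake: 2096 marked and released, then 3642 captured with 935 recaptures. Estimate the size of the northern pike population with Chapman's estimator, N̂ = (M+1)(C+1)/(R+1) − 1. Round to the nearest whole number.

N ≈ 8161

N̂ = (2096+1)(3642+1)/(935+1) − 1 = 2097·3643/936 − 1
= 7639371/936 − 1 ≈ 8161.7 − 1 ≈ 8160.7 → 8161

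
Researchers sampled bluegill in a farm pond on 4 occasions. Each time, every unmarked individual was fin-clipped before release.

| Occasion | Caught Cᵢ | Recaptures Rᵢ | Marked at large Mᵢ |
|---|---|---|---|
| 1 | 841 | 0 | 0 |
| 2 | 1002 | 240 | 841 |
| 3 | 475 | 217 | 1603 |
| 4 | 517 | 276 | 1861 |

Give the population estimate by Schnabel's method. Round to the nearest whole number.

Σ MᵢCᵢ = 0·841 + 841·1002 + 1603·475 + 1861·517 = 0 + 842682 + 761425 + 962137 = 2566244
Σ Rᵢ = 0 + 240 + 217 + 276 = 733
N̂ = 2566244 / 733 ≈ 3501.0 → 3501

N ≈ 3501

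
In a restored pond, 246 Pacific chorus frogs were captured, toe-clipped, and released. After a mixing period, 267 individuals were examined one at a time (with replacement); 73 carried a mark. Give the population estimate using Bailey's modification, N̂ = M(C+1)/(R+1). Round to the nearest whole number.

N̂ = 246·(267+1)/(73+1) = 246·268/74 = 65928/74 ≈ 890.9 → 891

N ≈ 891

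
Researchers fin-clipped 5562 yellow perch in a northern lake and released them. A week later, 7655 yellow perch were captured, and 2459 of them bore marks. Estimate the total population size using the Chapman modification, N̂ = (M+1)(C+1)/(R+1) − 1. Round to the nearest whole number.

N̂ = (5562+1)(7655+1)/(2459+1) − 1 = 5563·7656/2460 − 1
= 42590328/2460 − 1 ≈ 17313.1 − 1 ≈ 17312.1 → 17312

N ≈ 17,312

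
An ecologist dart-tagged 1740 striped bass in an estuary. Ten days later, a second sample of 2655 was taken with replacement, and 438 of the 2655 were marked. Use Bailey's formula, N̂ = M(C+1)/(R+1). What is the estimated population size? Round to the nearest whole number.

N̂ = 1740·(2655+1)/(438+1) = 1740·2656/439 = 4621440/439 ≈ 10527.2 → 10527

N ≈ 10,527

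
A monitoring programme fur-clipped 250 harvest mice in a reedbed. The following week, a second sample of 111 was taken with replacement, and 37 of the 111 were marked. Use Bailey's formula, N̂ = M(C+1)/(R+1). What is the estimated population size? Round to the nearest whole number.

N̂ = 250·(111+1)/(37+1) = 250·112/38 = 28000/38 ≈ 736.8 → 737

N ≈ 737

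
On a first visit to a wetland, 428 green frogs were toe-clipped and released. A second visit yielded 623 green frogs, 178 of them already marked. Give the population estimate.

N = 1498

Lincoln-Petersen assumes M/N = R/C, so N = M·C / R.
N = (428 × 623) / 178 = 266644 / 178 = 1498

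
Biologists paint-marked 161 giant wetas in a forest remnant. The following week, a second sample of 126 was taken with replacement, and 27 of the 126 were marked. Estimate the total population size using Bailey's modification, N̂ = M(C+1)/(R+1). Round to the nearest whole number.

N̂ = 161·(126+1)/(27+1) = 161·127/28 = 20447/28 ≈ 730.2 → 730

N ≈ 730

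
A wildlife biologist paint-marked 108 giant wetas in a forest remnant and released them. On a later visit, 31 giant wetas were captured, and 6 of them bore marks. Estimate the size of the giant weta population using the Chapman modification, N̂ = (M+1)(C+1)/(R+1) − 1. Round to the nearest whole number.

N̂ = (108+1)(31+1)/(6+1) − 1 = 109·32/7 − 1
= 3488/7 − 1 ≈ 498.3 − 1 ≈ 497.3 → 497

N ≈ 497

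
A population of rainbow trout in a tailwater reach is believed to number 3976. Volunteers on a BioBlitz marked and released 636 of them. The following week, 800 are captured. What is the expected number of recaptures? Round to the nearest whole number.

expected recaptures ≈ 128

Expected recaptures E[R] = M·C / N.
E[R] = 636 × 800 / 3976 = 508800 / 3976 ≈ 128.0 → 128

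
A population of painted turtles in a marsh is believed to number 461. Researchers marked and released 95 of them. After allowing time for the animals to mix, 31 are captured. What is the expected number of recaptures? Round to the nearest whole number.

Expected recaptures E[R] = M·C / N.
E[R] = 95 × 31 / 461 = 2945 / 461 ≈ 6.4 → 6

expected recaptures ≈ 6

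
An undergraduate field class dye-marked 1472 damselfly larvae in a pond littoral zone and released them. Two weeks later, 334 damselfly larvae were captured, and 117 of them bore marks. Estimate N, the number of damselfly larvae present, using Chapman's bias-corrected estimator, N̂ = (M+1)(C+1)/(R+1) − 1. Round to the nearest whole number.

N ≈ 4181

N̂ = (1472+1)(334+1)/(117+1) − 1 = 1473·335/118 − 1
= 493455/118 − 1 ≈ 4181.8 − 1 ≈ 4180.8 → 4181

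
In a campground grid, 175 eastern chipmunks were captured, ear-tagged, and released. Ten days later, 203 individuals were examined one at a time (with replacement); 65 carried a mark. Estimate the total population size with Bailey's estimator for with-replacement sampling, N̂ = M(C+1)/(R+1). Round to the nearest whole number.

N ≈ 541

N̂ = 175·(203+1)/(65+1) = 175·204/66 = 35700/66 ≈ 540.9 → 541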